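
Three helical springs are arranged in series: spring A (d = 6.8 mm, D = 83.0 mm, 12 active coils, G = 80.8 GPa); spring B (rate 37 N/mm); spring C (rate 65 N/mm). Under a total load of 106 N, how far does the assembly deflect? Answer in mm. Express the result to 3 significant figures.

38.2 mm

k_A = Gd⁴/(8D³N_a) = (80.8×10³)(6.8⁴)/(8·83.0³·12) = 3.1473 N/mm
Series: 1/k_eq = 1/3.1473 + 1/37 + 1/65 = 0.36014; k_eq = 2.7767 N/mm
δ = F/k_eq = 106/2.7767 = 38.175 mm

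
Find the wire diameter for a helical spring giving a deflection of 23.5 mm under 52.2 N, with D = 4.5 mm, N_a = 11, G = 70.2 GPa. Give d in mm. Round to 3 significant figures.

0.710 mm

Required rate k = F/δ = 52.2/23.5 = 2.2213 N/mm
d = (8D³N_a·k / G)^(1/4) = (8·4.5³·11·2.2213 / (70.2×10³))^0.25
  = (0.25374)^0.25 = 0.7097 mm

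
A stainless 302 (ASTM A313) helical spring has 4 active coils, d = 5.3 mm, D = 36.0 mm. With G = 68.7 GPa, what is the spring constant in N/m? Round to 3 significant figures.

36300 N/m

k = Gd⁴/(8D³N_a) = (68.7×10³ × 5.3⁴) / (8 × 36.0³ × 4)
  = 5.42076e+07 / 1.49299e+06 = 36.308 N/mm = 36308 N/m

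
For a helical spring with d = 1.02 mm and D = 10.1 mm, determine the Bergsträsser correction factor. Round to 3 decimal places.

C = D/d = 10.1/1.02 = 9.9020
K_B = (4C+2)/(4C−3) = 41.608/36.608 = 1.1366

1.137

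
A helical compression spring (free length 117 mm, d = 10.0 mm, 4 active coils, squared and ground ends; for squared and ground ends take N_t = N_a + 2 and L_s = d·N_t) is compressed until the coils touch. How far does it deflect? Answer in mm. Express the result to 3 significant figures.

57.0 mm

N_t = 6; L_s = 10.0·6 = 60 mm
δ_solid = L₀ − L_s = 117 − 60 = 57 mm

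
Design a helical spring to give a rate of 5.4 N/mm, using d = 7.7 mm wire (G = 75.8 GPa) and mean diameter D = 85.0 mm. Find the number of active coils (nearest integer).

10

N_a = Gd⁴/(8D³k) = (75.8×10³ × 7.7⁴)/(8 × 85.0³ × 5.4)
    = 2.6646e+08 / 2.65302e+07 = 10.04 → 10 coils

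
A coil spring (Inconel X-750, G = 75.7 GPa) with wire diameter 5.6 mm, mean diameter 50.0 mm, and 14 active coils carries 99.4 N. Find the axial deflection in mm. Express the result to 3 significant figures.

18.7 mm

k = Gd⁴/(8D³N_a) = (75.7×10³)(5.6⁴)/(8·50.0³·14) = 5.3177 N/mm
δ = F/k = 99.4 / 5.3177 = 18.692 mm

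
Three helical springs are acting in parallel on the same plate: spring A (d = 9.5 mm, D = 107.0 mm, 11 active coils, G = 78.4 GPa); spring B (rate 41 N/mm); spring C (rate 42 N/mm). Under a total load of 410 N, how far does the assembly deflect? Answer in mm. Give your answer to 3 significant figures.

k_A = Gd⁴/(8D³N_a) = (78.4×10³)(9.5⁴)/(8·107.0³·11) = 5.9235 N/mm
Parallel: k_eq = 5.9235 + 41 + 42 = 88.923 N/mm
δ = F/k_eq = 410/88.923 = 4.6107 mm

4.61 mm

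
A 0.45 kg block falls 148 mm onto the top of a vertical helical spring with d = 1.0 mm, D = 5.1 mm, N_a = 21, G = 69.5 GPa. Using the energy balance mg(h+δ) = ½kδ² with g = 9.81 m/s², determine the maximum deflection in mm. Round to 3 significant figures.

k = Gd⁴/(8D³N_a) = (69.5×10³)(1.0⁴)/(8·5.1³·21) = 3.1186 N/mm
W = mg = 0.45 × 9.81 = 4.4145 N
½kδ² − Wδ − Wh = 0 → δ = (W + √(W² + 2kWh))/k
δ = (4.4145 + √(19.488 + 4075.1))/3.1186 = (4.4145 + 63.989)/3.1186 = 21.934 mm

21.9 mm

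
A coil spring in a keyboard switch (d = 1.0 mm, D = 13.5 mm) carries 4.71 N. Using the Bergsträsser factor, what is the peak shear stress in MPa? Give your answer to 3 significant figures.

178 MPa

Spring index C = D/d = 13.5/1.0 = 13.5000
K_B = (4C+2)/(4C−3) = 56.000/51.000 = 1.0980
τ₀ = 8FD/(πd³) = 8·4.71·13.5/(π·1.0³) = 508.68/3.1416 = 161.92 MPa
τ_max = K·τ₀ = 1.0980 × 161.92 = 177.79 MPa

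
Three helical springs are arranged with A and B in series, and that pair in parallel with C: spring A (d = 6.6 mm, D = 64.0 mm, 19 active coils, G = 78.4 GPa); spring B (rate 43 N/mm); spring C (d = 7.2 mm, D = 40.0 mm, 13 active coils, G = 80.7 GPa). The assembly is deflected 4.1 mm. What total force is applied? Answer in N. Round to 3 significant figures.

148 N

k_A = Gd⁴/(8D³N_a) = (78.4×10³)(6.6⁴)/(8·64.0³·19) = 3.7334 N/mm
k_C = Gd⁴/(8D³N_a) = (80.7×10³)(7.2⁴)/(8·40.0³·13) = 32.583 N/mm
Springs A,B series: k_AB = 1/(1/3.7334+1/43) = 3.4352 N/mm; parallel with C: k_eq = 3.4352+32.583 = 36.018 N/mm
F = k_eq·δ = 36.018·4.1 = 147.67 N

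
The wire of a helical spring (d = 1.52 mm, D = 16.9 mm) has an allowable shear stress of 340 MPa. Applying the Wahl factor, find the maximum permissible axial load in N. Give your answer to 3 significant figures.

C = D/d = 16.9/1.52 = 11.1184
K_W = (4C−1)/(4C−4) + 0.615/C = 43.474/40.474 + 0.0553 = 1.1294
τ_max = K·8FD/(πd³) → F_max = τ_allow·πd³/(8DK)
F_max = 340·π·1.52³/(8·16.9·1.1294) = 3751.1/152.7 = 24.565 N

24.6 N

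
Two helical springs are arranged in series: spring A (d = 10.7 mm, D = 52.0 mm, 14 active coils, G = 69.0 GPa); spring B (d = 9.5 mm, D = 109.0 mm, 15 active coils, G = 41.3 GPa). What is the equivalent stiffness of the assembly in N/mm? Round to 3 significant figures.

2.09 N/mm

k_A = Gd⁴/(8D³N_a) = (69.0×10³)(10.7⁴)/(8·52.0³·14) = 57.432 N/mm
k_B = Gd⁴/(8D³N_a) = (41.3×10³)(9.5⁴)/(8·109.0³·15) = 2.1646 N/mm
Series: 1/k_eq = 1/57.432 + 1/2.1646 = 0.47938; k_eq = 2.086 N/mm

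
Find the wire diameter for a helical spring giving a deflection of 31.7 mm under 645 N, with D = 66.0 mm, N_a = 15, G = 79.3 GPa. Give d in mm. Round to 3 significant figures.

9.70 mm

Required rate k = F/δ = 645/31.7 = 20.347 N/mm
d = (8D³N_a·k / G)^(1/4) = (8·66.0³·15·20.347 / (79.3×10³))^0.25
  = (8852)^0.25 = 9.6997 mm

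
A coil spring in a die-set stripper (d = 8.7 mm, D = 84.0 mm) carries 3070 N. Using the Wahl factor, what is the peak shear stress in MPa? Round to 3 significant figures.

Spring index C = D/d = 84.0/8.7 = 9.6552
K_W = (4C−1)/(4C−4) + 0.615/C = 37.621/34.621 + 0.0637 = 1.1503
τ₀ = 8FD/(πd³) = 8·3070·84.0/(π·8.7³) = 2.06304e+06/2068.7 = 997.24 MPa
τ_max = K·τ₀ = 1.1503 × 997.24 = 1147.2 MPa

1150 MPa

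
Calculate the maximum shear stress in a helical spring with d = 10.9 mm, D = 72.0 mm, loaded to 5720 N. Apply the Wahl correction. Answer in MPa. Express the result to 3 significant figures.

Spring index C = D/d = 72.0/10.9 = 6.6055
K_W = (4C−1)/(4C−4) + 0.615/C = 25.422/22.422 + 0.0931 = 1.2269
τ₀ = 8FD/(πd³) = 8·5720·72.0/(π·10.9³) = 3.29472e+06/4068.5 = 809.82 MPa
τ_max = K·τ₀ = 1.2269 × 809.82 = 993.57 MPa

994 MPa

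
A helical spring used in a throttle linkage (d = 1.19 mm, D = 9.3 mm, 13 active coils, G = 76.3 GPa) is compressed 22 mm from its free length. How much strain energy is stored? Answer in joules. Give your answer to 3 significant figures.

k = Gd⁴/(8D³N_a) = (76.3×10³)(1.19⁴)/(8·9.3³·13) = 1.8291 N/mm
U = ½kδ² = 0.5 × 1.8291 × 22² = 442.63 N·mm = 0.44263 J

0.443 J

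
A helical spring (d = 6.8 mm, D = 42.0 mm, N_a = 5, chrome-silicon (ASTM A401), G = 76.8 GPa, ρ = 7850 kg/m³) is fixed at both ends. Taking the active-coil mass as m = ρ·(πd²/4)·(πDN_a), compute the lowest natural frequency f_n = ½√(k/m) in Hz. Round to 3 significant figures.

k = Gd⁴/(8D³N_a) = (76.8×10³)(6.8⁴)/(8·42.0³·5) = 55.41 N/mm = 55410 N/m
Wire length L = πDN_a = π·42.0·5 = 659.73 mm
m = ρ·(πd²/4)·L = 7850 × 36.317×10⁻⁶ m² × 0.65973 m = 0.18808 kg
f_n = ½√(k/m) = 0.5·√(55410/0.18808) = 0.5·√(2.9461e+05) = 271.39 Hz

271 Hz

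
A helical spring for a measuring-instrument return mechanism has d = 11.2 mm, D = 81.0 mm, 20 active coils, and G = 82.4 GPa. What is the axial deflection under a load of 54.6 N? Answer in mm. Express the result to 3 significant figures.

k = Gd⁴/(8D³N_a) = (82.4×10³)(11.2⁴)/(8·81.0³·20) = 15.248 N/mm
δ = F/k = 54.6 / 15.248 = 3.5807 mm

3.58 mm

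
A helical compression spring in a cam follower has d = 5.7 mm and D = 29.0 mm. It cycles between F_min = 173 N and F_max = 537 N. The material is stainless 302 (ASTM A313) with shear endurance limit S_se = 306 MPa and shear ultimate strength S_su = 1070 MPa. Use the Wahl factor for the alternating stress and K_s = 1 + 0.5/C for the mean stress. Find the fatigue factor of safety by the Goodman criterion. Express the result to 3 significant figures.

C = D/d = 29.0/5.7 = 5.0877; K_W = (4C−1)/(4C−4)+0.615/C = 1.3044; K_s = 1+0.5/C = 1.0983
F_a = (F_max−F_min)/2 = 182 N; F_m = (F_max+F_min)/2 = 355 N
τ_a = K_W·8F_aD/(πd³) = 1.3044 × 72.575 = 94.663 MPa
τ_m = K_s·8F_mD/(πd³) = 1.0983 × 141.56 = 155.47 MPa
Goodman: 1/n_f = τ_a/S_se + τ_m/S_su = 94.663/306 + 155.47/1070 = 0.30936 + 0.14530 = 0.45466
n_f = 1/0.45466 = 2.199

2.20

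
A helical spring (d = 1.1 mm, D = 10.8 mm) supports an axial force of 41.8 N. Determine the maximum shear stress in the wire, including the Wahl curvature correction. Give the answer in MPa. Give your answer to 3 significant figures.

991 MPa

Spring index C = D/d = 10.8/1.1 = 9.8182
K_W = (4C−1)/(4C−4) + 0.615/C = 38.273/35.273 + 0.0626 = 1.1477
τ₀ = 8FD/(πd³) = 8·41.8·10.8/(π·1.1³) = 3611.52/4.1815 = 863.7 MPa
τ_max = K·τ₀ = 1.1477 × 863.7 = 991.26 MPa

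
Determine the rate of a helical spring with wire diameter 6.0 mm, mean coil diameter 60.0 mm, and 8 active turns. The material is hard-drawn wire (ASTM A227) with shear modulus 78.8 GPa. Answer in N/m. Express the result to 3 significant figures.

k = Gd⁴/(8D³N_a) = (78.8×10³ × 6.0⁴) / (8 × 60.0³ × 8)
  = 1.02125e+08 / 1.3824e+07 = 7.3875 N/mm = 7387.5 N/m

7390 N/m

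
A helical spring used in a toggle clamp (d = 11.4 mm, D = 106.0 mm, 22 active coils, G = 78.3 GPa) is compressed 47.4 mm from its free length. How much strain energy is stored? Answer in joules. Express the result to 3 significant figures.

7.09 J

k = Gd⁴/(8D³N_a) = (78.3×10³)(11.4⁴)/(8·106.0³·22) = 6.3089 N/mm
U = ½kδ² = 0.5 × 6.3089 × 47.4² = 7087.2 N·mm = 7.0872 J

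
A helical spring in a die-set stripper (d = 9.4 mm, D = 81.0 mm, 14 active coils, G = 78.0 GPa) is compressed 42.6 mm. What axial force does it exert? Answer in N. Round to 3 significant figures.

436 N

k = Gd⁴/(8D³N_a) = (78.0×10³)(9.4⁴)/(8·81.0³·14) = 10.231 N/mm
F = k·δ = 10.231 × 42.6 = 435.86 N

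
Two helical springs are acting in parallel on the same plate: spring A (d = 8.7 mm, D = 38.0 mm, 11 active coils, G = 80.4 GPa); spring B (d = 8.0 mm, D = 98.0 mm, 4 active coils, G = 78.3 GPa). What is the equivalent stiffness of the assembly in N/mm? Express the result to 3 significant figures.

106 N/mm

k_A = Gd⁴/(8D³N_a) = (80.4×10³)(8.7⁴)/(8·38.0³·11) = 95.389 N/mm
k_B = Gd⁴/(8D³N_a) = (78.3×10³)(8.0⁴)/(8·98.0³·4) = 10.649 N/mm
Parallel: k_eq = 95.389 + 10.649 = 106.04 N/mm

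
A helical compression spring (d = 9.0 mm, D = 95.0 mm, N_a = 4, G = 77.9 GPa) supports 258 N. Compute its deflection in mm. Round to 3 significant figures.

k = Gd⁴/(8D³N_a) = (77.9×10³)(9.0⁴)/(8·95.0³·4) = 18.629 N/mm
δ = F/k = 258 / 18.629 = 13.849 mm

13.8 mm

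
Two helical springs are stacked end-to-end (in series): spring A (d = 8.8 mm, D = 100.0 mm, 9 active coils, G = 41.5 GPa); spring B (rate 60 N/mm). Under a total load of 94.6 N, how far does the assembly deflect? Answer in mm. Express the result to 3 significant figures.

k_A = Gd⁴/(8D³N_a) = (41.5×10³)(8.8⁴)/(8·100.0³·9) = 3.4566 N/mm
Series: 1/k_eq = 1/3.4566 + 1/60 = 0.30597; k_eq = 3.2683 N/mm
δ = F/k_eq = 94.6/3.2683 = 28.945 mm

28.9 mm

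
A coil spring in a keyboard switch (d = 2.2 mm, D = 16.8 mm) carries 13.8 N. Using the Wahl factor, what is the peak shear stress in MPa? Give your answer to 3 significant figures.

Spring index C = D/d = 16.8/2.2 = 7.6364
K_W = (4C−1)/(4C−4) + 0.615/C = 29.545/26.545 + 0.0805 = 1.1935
τ₀ = 8FD/(πd³) = 8·13.8·16.8/(π·2.2³) = 1854.72/33.452 = 55.445 MPa
τ_max = K·τ₀ = 1.1935 × 55.445 = 66.176 MPa

66.2 MPa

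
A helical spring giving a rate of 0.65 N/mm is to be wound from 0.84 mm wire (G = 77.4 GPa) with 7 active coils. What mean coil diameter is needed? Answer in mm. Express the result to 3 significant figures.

10.2 mm

D = (Gd⁴/(8N_a·k))^(1/3) = (77.4×10³·0.84⁴/(8·7·0.65))^(1/3)
  = (1058.66)^(1/3) = 10.1918 mm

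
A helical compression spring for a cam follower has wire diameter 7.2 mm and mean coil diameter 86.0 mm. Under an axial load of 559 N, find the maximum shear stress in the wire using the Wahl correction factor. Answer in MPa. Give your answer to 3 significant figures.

367 MPa

Spring index C = D/d = 86.0/7.2 = 11.9444
K_W = (4C−1)/(4C−4) + 0.615/C = 46.778/43.778 + 0.0515 = 1.1200
τ₀ = 8FD/(πd³) = 8·559·86.0/(π·7.2³) = 384592/1172.6 = 327.98 MPa
τ_max = K·τ₀ = 1.1200 × 327.98 = 367.35 MPa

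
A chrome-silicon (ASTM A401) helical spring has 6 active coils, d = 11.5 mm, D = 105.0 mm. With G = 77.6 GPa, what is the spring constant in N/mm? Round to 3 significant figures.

k = Gd⁴/(8D³N_a) = (77.6×10³ × 11.5⁴) / (8 × 105.0³ × 6)
  = 1.35723e+09 / 5.5566e+07 = 24.426 N/mm

24.4 N/mm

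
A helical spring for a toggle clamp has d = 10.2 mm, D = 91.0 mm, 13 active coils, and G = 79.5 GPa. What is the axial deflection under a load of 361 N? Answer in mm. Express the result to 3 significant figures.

32.9 mm

k = Gd⁴/(8D³N_a) = (79.5×10³)(10.2⁴)/(8·91.0³·13) = 10.98 N/mm
δ = F/k = 361 / 10.98 = 32.877 mm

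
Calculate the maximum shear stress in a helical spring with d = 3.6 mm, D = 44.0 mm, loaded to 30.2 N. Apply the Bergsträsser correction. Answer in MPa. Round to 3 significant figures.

80.4 MPa

Spring index C = D/d = 44.0/3.6 = 12.2222
K_B = (4C+2)/(4C−3) = 50.889/45.889 = 1.1090
τ₀ = 8FD/(πd³) = 8·30.2·44.0/(π·3.6³) = 10630.4/146.57 = 72.526 MPa
τ_max = K·τ₀ = 1.1090 × 72.526 = 80.428 MPa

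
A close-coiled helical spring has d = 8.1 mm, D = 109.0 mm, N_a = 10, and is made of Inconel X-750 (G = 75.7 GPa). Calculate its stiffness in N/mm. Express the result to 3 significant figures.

k = Gd⁴/(8D³N_a) = (75.7×10³ × 8.1⁴) / (8 × 109.0³ × 10)
  = 3.25864e+08 / 1.03602e+08 = 3.1453 N/mm

3.15 N/mm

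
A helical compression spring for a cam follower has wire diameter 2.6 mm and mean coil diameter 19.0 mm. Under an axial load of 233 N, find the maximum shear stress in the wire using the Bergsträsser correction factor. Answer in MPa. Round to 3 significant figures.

764 MPa

Spring index C = D/d = 19.0/2.6 = 7.3077
K_B = (4C+2)/(4C−3) = 31.231/26.231 = 1.1906
τ₀ = 8FD/(πd³) = 8·233·19.0/(π·2.6³) = 35416/55.217 = 641.4 MPa
τ_max = K·τ₀ = 1.1906 × 641.4 = 763.66 MPa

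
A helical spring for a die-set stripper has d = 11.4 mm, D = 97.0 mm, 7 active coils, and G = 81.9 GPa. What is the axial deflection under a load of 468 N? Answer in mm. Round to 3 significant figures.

k = Gd⁴/(8D³N_a) = (81.9×10³)(11.4⁴)/(8·97.0³·7) = 27.065 N/mm
δ = F/k = 468 / 27.065 = 17.292 mm

17.3 mm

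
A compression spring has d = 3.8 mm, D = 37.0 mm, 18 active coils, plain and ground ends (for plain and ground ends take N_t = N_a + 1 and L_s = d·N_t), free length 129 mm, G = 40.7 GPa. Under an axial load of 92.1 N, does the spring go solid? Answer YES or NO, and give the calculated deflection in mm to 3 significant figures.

YES, δ = 79.2 mm

k = Gd⁴/(8D³N_a) = (40.7×10³)(3.8⁴)/(8·37.0³·18) = 1.1635 N/mm
N_t = 19; L_s = 3.8·19 = 72.2 mm; δ_solid = L₀ − L_s = 129 − 72.2 = 56.8 mm
δ = F/k = 92.1/1.1635 = 79.159 mm
δ ≥ δ_solid → spring goes solid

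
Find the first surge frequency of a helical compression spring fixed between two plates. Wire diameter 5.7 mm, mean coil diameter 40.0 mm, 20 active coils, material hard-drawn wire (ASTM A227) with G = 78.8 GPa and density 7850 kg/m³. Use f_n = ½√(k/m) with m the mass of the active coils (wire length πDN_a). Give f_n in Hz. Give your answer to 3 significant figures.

63.5 Hz

k = Gd⁴/(8D³N_a) = (78.8×10³)(5.7⁴)/(8·40.0³·20) = 8.1232 N/mm = 8123.2 N/m
Wire length L = πDN_a = π·40.0·20 = 2513.3 mm
m = ρ·(πd²/4)·L = 7850 × 25.518×10⁻⁶ m² × 2.5133 m = 0.50344 kg
f_n = ½√(k/m) = 0.5·√(8123.2/0.50344) = 0.5·√(16135) = 63.512 Hz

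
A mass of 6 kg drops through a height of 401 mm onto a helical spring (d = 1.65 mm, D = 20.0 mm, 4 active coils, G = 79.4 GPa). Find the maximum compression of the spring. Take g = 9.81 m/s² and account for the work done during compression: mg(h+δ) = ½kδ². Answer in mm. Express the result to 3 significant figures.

k = Gd⁴/(8D³N_a) = (79.4×10³)(1.65⁴)/(8·20.0³·4) = 2.2989 N/mm
W = mg = 6 × 9.81 = 58.86 N
½kδ² − Wδ − Wh = 0 → δ = (W + √(W² + 2kWh))/k
δ = (58.86 + √(3464.5 + 108520))/2.2989 = (58.86 + 334.64)/2.2989 = 171.17 mm

171 mm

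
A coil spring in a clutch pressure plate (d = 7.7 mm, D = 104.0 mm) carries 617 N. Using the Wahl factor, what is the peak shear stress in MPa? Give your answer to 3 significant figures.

396 MPa

Spring index C = D/d = 104.0/7.7 = 13.5065
K_W = (4C−1)/(4C−4) + 0.615/C = 53.026/50.026 + 0.0455 = 1.1055
τ₀ = 8FD/(πd³) = 8·617·104.0/(π·7.7³) = 513344/1434.2 = 357.92 MPa
τ_max = K·τ₀ = 1.1055 × 357.92 = 395.68 MPa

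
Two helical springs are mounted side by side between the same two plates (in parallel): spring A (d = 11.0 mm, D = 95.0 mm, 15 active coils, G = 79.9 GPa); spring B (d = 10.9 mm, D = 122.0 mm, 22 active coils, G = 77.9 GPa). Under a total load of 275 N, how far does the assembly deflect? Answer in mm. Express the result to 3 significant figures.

18.6 mm

k_A = Gd⁴/(8D³N_a) = (79.9×10³)(11.0⁴)/(8·95.0³·15) = 11.37 N/mm
k_B = Gd⁴/(8D³N_a) = (77.9×10³)(10.9⁴)/(8·122.0³·22) = 3.4407 N/mm
Parallel: k_eq = 11.37 + 3.4407 = 14.811 N/mm
δ = F/k_eq = 275/14.811 = 18.567 mm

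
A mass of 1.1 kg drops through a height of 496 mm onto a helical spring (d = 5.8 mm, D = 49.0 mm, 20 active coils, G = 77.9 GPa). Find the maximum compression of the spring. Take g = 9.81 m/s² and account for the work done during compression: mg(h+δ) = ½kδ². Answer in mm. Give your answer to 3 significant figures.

50.2 mm

k = Gd⁴/(8D³N_a) = (77.9×10³)(5.8⁴)/(8·49.0³·20) = 4.6832 N/mm
W = mg = 1.1 × 9.81 = 10.791 N
½kδ² − Wδ − Wh = 0 → δ = (W + √(W² + 2kWh))/k
δ = (10.791 + √(116.45 + 50131.9))/4.6832 = (10.791 + 224.16)/4.6832 = 50.169 mm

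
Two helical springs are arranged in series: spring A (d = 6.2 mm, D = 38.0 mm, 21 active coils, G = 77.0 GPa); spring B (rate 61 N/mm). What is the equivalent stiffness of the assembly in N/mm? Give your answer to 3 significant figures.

k_A = Gd⁴/(8D³N_a) = (77.0×10³)(6.2⁴)/(8·38.0³·21) = 12.342 N/mm
Series: 1/k_eq = 1/12.342 + 1/61 = 0.097415; k_eq = 10.265 N/mm

10.3 N/mm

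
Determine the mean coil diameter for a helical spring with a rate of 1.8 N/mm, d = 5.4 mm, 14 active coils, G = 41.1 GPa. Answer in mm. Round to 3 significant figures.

D = (Gd⁴/(8N_a·k))^(1/3) = (41.1×10³·5.4⁴/(8·14·1.8))^(1/3)
  = (173351)^(1/3) = 55.7582 mm

55.8 mm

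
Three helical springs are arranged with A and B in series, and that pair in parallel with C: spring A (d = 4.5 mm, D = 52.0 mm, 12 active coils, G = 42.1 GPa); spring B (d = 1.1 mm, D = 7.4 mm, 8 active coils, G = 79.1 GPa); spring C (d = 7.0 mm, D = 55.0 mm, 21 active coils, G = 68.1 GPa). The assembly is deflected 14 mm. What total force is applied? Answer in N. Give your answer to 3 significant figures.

k_A = Gd⁴/(8D³N_a) = (42.1×10³)(4.5⁴)/(8·52.0³·12) = 1.2789 N/mm
k_B = Gd⁴/(8D³N_a) = (79.1×10³)(1.1⁴)/(8·7.4³·8) = 4.4655 N/mm
k_C = Gd⁴/(8D³N_a) = (68.1×10³)(7.0⁴)/(8·55.0³·21) = 5.8498 N/mm
Springs A,B series: k_AB = 1/(1/1.2789+1/4.4655) = 0.9942 N/mm; parallel with C: k_eq = 0.9942+5.8498 = 6.844 N/mm
F = k_eq·δ = 6.844·14 = 95.816 N

95.8 N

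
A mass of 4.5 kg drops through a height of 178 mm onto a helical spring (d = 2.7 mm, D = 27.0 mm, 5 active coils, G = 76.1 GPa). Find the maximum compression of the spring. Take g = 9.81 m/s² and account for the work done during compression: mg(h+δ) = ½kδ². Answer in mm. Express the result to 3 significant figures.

64.6 mm

k = Gd⁴/(8D³N_a) = (76.1×10³)(2.7⁴)/(8·27.0³·5) = 5.1368 N/mm
W = mg = 4.5 × 9.81 = 44.145 N
½kδ² − Wδ − Wh = 0 → δ = (W + √(W² + 2kWh))/k
δ = (44.145 + √(1948.8 + 80727.2))/5.1368 = (44.145 + 287.53)/5.1368 = 64.57 mm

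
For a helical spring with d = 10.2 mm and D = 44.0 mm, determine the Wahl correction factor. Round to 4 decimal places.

1.3689

C = D/d = 44.0/10.2 = 4.3137
K_W = (4C−1)/(4C−4) + 0.615/C = 16.255/13.255 + 0.1426 = 1.3689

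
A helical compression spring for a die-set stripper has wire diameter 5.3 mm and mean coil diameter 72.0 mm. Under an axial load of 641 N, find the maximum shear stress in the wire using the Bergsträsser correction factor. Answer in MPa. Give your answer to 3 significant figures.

Spring index C = D/d = 72.0/5.3 = 13.5849
K_B = (4C+2)/(4C−3) = 56.340/51.340 = 1.0974
τ₀ = 8FD/(πd³) = 8·641·72.0/(π·5.3³) = 369216/467.71 = 789.41 MPa
τ_max = K·τ₀ = 1.0974 × 789.41 = 866.29 MPa

866 MPa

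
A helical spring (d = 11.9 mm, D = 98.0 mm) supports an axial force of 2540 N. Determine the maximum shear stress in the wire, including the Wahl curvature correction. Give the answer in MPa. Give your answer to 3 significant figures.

443 MPa

Spring index C = D/d = 98.0/11.9 = 8.2353
K_W = (4C−1)/(4C−4) + 0.615/C = 31.941/28.941 + 0.0747 = 1.1783
τ₀ = 8FD/(πd³) = 8·2540·98.0/(π·11.9³) = 1.99136e+06/5294.1 = 376.15 MPa
τ_max = K·τ₀ = 1.1783 × 376.15 = 443.23 MPa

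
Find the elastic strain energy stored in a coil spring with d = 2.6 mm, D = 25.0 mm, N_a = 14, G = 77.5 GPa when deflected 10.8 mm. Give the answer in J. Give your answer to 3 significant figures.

k = Gd⁴/(8D³N_a) = (77.5×10³)(2.6⁴)/(8·25.0³·14) = 2.0238 N/mm
U = ½kδ² = 0.5 × 2.0238 × 10.8² = 118.03 N·mm = 0.11803 J

0.118 J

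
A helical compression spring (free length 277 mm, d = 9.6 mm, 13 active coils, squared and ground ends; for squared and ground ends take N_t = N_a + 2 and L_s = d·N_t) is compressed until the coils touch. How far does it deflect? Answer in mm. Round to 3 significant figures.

133 mm

N_t = 15; L_s = 9.6·15 = 144 mm
δ_solid = L₀ − L_s = 277 − 144 = 133 mm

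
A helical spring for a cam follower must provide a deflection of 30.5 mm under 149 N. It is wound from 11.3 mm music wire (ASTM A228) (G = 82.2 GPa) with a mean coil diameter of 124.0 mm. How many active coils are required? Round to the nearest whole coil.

Required rate k = F/δ = 149/30.5 = 4.8852 N/mm
N_a = Gd⁴/(8D³k) = (82.2×10³ × 11.3⁴)/(8 × 124.0³ × 4.8852)
    = 1.34025e+09 / 7.45146e+07 = 17.99 → 18 coils

18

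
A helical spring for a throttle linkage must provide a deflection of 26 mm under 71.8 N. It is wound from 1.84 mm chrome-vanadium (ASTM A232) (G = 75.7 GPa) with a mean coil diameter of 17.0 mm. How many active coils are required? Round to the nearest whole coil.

8

Required rate k = F/δ = 71.8/26 = 2.7615 N/mm
N_a = Gd⁴/(8D³k) = (75.7×10³ × 1.84⁴)/(8 × 17.0³ × 2.7615)
    = 867695 / 108540 = 7.994 → 8 coils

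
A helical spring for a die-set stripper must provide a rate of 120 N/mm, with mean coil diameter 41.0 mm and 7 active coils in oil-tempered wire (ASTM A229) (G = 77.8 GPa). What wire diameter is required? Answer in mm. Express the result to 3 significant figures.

d = (8D³N_a·k / G)^(1/4) = (8·41.0³·7·120 / (77.8×10³))^0.25
  = (5953.1)^0.25 = 8.7839 mm

8.78 mm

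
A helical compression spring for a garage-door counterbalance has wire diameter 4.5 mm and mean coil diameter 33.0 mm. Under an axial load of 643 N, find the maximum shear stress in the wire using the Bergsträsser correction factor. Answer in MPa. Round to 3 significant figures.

706 MPa

Spring index C = D/d = 33.0/4.5 = 7.3333
K_B = (4C+2)/(4C−3) = 31.333/26.333 = 1.1899
τ₀ = 8FD/(πd³) = 8·643·33.0/(π·4.5³) = 169752/286.28 = 592.96 MPa
τ_max = K·τ₀ = 1.1899 × 592.96 = 705.55 MPa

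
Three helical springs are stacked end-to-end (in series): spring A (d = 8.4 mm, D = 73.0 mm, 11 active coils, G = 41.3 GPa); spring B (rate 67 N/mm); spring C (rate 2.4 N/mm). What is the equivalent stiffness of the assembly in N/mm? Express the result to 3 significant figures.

1.67 N/mm

k_A = Gd⁴/(8D³N_a) = (41.3×10³)(8.4⁴)/(8·73.0³·11) = 6.0064 N/mm
Series: 1/k_eq = 1/6.0064 + 1/67 + 1/2.4 = 0.59808; k_eq = 1.672 N/mm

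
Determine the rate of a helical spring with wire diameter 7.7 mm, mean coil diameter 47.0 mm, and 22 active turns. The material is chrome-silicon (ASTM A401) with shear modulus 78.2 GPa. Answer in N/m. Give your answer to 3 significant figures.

15000 N/m

k = Gd⁴/(8D³N_a) = (78.2×10³ × 7.7⁴) / (8 × 47.0³ × 22)
  = 2.74897e+08 / 1.82728e+07 = 15.044 N/mm = 15044 N/m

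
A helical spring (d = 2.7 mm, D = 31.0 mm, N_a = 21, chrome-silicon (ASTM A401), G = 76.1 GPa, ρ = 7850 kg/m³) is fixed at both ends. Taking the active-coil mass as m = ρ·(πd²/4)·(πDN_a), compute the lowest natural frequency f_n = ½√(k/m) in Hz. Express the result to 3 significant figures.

k = Gd⁴/(8D³N_a) = (76.1×10³)(2.7⁴)/(8·31.0³·21) = 0.80806 N/mm = 808.06 N/m
Wire length L = πDN_a = π·31.0·21 = 2045.2 mm
m = ρ·(πd²/4)·L = 7850 × 5.7256×10⁻⁶ m² × 2.0452 m = 0.091922 kg
f_n = ½√(k/m) = 0.5·√(808.06/0.091922) = 0.5·√(8790.8) = 46.88 Hz

46.9 Hz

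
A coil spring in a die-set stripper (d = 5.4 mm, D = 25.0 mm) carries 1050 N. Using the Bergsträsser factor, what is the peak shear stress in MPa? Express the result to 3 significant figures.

561 MPa

Spring index C = D/d = 25.0/5.4 = 4.6296
K_B = (4C+2)/(4C−3) = 20.519/15.519 = 1.3222
τ₀ = 8FD/(πd³) = 8·1050·25.0/(π·5.4³) = 210000/494.69 = 424.51 MPa
τ_max = K·τ₀ = 1.3222 × 424.51 = 561.29 MPa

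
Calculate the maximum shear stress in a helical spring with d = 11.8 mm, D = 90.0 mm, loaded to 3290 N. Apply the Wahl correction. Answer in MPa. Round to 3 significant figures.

548 MPa

Spring index C = D/d = 90.0/11.8 = 7.6271
K_W = (4C−1)/(4C−4) + 0.615/C = 29.508/26.508 + 0.0806 = 1.1938
τ₀ = 8FD/(πd³) = 8·3290·90.0/(π·11.8³) = 2.3688e+06/5161.7 = 458.92 MPa
τ_max = K·τ₀ = 1.1938 × 458.92 = 547.86 MPa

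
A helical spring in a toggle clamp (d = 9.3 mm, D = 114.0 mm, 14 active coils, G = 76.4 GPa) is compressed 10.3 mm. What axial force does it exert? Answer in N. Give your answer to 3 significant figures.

k = Gd⁴/(8D³N_a) = (76.4×10³)(9.3⁴)/(8·114.0³·14) = 3.4442 N/mm
F = k·δ = 3.4442 × 10.3 = 35.476 N

35.5 N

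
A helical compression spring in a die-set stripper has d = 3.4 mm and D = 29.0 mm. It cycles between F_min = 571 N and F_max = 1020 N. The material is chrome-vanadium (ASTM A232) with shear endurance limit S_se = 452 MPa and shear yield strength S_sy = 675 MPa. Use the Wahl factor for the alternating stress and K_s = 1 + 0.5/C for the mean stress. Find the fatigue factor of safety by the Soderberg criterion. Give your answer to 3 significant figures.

0.291

C = D/d = 29.0/3.4 = 8.5294; K_W = (4C−1)/(4C−4)+0.615/C = 1.1717; K_s = 1+0.5/C = 1.0586
F_a = (F_max−F_min)/2 = 224.5 N; F_m = (F_max+F_min)/2 = 795.5 N
τ_a = K_W·8F_aD/(πd³) = 1.1717 × 421.81 = 494.24 MPa
τ_m = K_s·8F_mD/(πd³) = 1.0586 × 1494.7 = 1582.3 MPa
Soderberg: 1/n_f = τ_a/S_se + τ_m/S_sy = 494.24/452 + 1582.3/675 = 1.09345 + 2.34411 = 3.4376
n_f = 1/3.4376 = 0.2909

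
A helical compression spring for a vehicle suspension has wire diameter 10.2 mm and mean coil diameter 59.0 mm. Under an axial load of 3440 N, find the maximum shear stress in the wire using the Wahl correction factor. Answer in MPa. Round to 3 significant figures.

615 MPa

Spring index C = D/d = 59.0/10.2 = 5.7843
K_W = (4C−1)/(4C−4) + 0.615/C = 22.137/19.137 + 0.1063 = 1.2631
τ₀ = 8FD/(πd³) = 8·3440·59.0/(π·10.2³) = 1.62368e+06/3333.9 = 487.02 MPa
τ_max = K·τ₀ = 1.2631 × 487.02 = 615.15 MPa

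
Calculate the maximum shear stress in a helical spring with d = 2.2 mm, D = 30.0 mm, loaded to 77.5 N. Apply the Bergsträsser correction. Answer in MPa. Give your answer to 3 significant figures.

Spring index C = D/d = 30.0/2.2 = 13.6364
K_B = (4C+2)/(4C−3) = 56.545/51.545 = 1.0970
τ₀ = 8FD/(πd³) = 8·77.5·30.0/(π·2.2³) = 18600/33.452 = 556.03 MPa
τ_max = K·τ₀ = 1.0970 × 556.03 = 609.96 MPa

610 MPa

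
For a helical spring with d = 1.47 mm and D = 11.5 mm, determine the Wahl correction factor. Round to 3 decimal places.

C = D/d = 11.5/1.47 = 7.8231
K_W = (4C−1)/(4C−4) + 0.615/C = 30.293/27.293 + 0.0786 = 1.1885

1.189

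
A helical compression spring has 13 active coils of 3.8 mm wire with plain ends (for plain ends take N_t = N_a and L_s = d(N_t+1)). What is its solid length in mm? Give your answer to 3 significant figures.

53.2 mm

plain ends: N_t = N_a = 13
L_s = d·(N_t+1) = 3.8 × 14 = 53.2 mm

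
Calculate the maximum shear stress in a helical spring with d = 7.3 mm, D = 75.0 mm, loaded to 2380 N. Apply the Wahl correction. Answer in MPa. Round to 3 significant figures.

1330 MPa

Spring index C = D/d = 75.0/7.3 = 10.2740
K_W = (4C−1)/(4C−4) + 0.615/C = 40.096/37.096 + 0.0599 = 1.1407
τ₀ = 8FD/(πd³) = 8·2380·75.0/(π·7.3³) = 1.428e+06/1222.1 = 1168.4 MPa
τ_max = K·τ₀ = 1.1407 × 1168.4 = 1332.9 MPa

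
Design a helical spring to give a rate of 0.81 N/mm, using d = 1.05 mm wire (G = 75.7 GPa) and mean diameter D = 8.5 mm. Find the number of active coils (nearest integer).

23

N_a = Gd⁴/(8D³k) = (75.7×10³ × 1.05⁴)/(8 × 8.5³ × 0.81)
    = 92013.8 / 3979.53 = 23.12 → 23 coils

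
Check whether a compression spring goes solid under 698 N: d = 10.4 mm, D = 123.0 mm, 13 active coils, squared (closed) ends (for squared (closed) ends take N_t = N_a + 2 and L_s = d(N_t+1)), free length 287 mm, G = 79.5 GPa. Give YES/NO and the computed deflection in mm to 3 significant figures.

YES, δ = 145 mm

k = Gd⁴/(8D³N_a) = (79.5×10³)(10.4⁴)/(8·123.0³·13) = 4.8056 N/mm
N_t = 15; L_s = 10.4·16 = 166.4 mm; δ_solid = L₀ − L_s = 287 − 166.4 = 120.6 mm
δ = F/k = 698/4.8056 = 145.25 mm
δ ≥ δ_solid → spring goes solid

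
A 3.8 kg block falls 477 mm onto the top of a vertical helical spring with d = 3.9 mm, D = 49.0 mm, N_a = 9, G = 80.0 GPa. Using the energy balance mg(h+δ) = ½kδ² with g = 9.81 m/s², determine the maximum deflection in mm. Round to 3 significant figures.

k = Gd⁴/(8D³N_a) = (80.0×10³)(3.9⁴)/(8·49.0³·9) = 2.1849 N/mm
W = mg = 3.8 × 9.81 = 37.278 N
½kδ² − Wδ − Wh = 0 → δ = (W + √(W² + 2kWh))/k
δ = (37.278 + √(1389.6 + 77701.4))/2.1849 = (37.278 + 281.23)/2.1849 = 145.78 mm

146 mm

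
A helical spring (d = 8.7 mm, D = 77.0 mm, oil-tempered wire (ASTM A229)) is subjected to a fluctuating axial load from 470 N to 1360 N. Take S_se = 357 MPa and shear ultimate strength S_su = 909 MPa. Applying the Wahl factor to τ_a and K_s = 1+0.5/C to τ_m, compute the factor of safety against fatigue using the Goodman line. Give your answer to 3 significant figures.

1.33

C = D/d = 77.0/8.7 = 8.8506; K_W = (4C−1)/(4C−4)+0.615/C = 1.1650; K_s = 1+0.5/C = 1.0565
F_a = (F_max−F_min)/2 = 445 N; F_m = (F_max+F_min)/2 = 915 N
τ_a = K_W·8F_aD/(πd³) = 1.1650 × 132.51 = 154.37 MPa
τ_m = K_s·8F_mD/(πd³) = 1.0565 × 272.45 = 287.85 MPa
Goodman: 1/n_f = τ_a/S_se + τ_m/S_su = 154.37/357 + 287.85/909 = 0.43241 + 0.31666 = 0.74908
n_f = 1/0.74908 = 1.335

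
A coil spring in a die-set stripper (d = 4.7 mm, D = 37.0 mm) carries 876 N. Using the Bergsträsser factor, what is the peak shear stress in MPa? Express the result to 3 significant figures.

934 MPa

Spring index C = D/d = 37.0/4.7 = 7.8723
K_B = (4C+2)/(4C−3) = 33.489/28.489 = 1.1755
τ₀ = 8FD/(πd³) = 8·876·37.0/(π·4.7³) = 259296/326.17 = 794.97 MPa
τ_max = K·τ₀ = 1.1755 × 794.97 = 934.49 MPa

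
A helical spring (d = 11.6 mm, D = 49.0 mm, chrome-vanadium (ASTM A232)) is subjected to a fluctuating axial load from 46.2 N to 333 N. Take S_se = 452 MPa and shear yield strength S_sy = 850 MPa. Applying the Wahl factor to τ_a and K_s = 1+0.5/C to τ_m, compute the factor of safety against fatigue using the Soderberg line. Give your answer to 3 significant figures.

C = D/d = 49.0/11.6 = 4.2241; K_W = (4C−1)/(4C−4)+0.615/C = 1.3782; K_s = 1+0.5/C = 1.1184
F_a = (F_max−F_min)/2 = 143.4 N; F_m = (F_max+F_min)/2 = 189.6 N
τ_a = K_W·8F_aD/(πd³) = 1.3782 × 11.463 = 15.799 MPa
τ_m = K_s·8F_mD/(πd³) = 1.1184 × 15.157 = 16.951 MPa
Soderberg: 1/n_f = τ_a/S_se + τ_m/S_sy = 15.799/452 + 16.951/850 = 0.03495 + 0.01994 = 0.054895
n_f = 1/0.054895 = 18.22

18.2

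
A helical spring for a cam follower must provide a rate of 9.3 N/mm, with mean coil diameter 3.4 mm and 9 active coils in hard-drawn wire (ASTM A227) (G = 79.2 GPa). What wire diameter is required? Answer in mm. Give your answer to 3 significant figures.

0.759 mm

d = (8D³N_a·k / G)^(1/4) = (8·3.4³·9·9.3 / (79.2×10³))^0.25
  = (0.3323)^0.25 = 0.7592 mm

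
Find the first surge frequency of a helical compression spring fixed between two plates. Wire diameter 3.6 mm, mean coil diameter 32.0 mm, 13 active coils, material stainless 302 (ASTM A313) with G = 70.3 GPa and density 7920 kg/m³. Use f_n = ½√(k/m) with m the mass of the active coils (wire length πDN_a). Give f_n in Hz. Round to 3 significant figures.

k = Gd⁴/(8D³N_a) = (70.3×10³)(3.6⁴)/(8·32.0³·13) = 3.4648 N/mm = 3464.8 N/m
Wire length L = πDN_a = π·32.0·13 = 1306.9 mm
m = ρ·(πd²/4)·L = 7920 × 10.179×10⁻⁶ m² × 1.3069 m = 0.10536 kg
f_n = ½√(k/m) = 0.5·√(3464.8/0.10536) = 0.5·√(32887) = 90.673 Hz

90.7 Hz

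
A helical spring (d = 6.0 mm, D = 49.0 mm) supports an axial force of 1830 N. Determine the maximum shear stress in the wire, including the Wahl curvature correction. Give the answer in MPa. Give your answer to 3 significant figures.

Spring index C = D/d = 49.0/6.0 = 8.1667
K_W = (4C−1)/(4C−4) + 0.615/C = 31.667/28.667 + 0.0753 = 1.1800
τ₀ = 8FD/(πd³) = 8·1830·49.0/(π·6.0³) = 717360/678.58 = 1057.1 MPa
τ_max = K·τ₀ = 1.1800 × 1057.1 = 1247.4 MPa

1250 MPa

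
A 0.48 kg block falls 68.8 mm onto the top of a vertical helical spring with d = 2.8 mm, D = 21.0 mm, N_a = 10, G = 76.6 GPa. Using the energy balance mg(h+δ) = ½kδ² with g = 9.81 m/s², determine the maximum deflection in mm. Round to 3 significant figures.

10.9 mm

k = Gd⁴/(8D³N_a) = (76.6×10³)(2.8⁴)/(8·21.0³·10) = 6.355 N/mm
W = mg = 0.48 × 9.81 = 4.7088 N
½kδ² − Wδ − Wh = 0 → δ = (W + √(W² + 2kWh))/k
δ = (4.7088 + √(22.173 + 4117.58))/6.355 = (4.7088 + 64.341)/6.355 = 10.865 mm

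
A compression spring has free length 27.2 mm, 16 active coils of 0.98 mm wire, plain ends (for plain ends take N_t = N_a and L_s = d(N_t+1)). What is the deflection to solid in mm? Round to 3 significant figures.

N_t = 16; L_s = 0.98·17 = 16.66 mm
δ_solid = L₀ − L_s = 27.2 − 16.66 = 10.54 mm

10.5 mm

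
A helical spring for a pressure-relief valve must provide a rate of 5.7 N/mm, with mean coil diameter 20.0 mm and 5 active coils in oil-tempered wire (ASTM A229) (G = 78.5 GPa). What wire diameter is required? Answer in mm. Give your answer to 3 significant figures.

d = (8D³N_a·k / G)^(1/4) = (8·20.0³·5·5.7 / (78.5×10³))^0.25
  = (23.236)^0.25 = 2.1955 mm

2.20 mm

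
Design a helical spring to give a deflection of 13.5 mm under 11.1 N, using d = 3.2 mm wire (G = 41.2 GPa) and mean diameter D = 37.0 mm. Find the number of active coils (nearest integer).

13

Required rate k = F/δ = 11.1/13.5 = 0.82222 N/mm
N_a = Gd⁴/(8D³k) = (41.2×10³ × 3.2⁴)/(8 × 37.0³ × 0.82222)
    = 4.32013e+06 / 333184 = 12.97 → 13 coils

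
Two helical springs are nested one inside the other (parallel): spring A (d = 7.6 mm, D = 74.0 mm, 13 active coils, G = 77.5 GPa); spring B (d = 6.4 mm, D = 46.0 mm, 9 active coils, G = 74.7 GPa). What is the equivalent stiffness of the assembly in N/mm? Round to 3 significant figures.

k_A = Gd⁴/(8D³N_a) = (77.5×10³)(7.6⁴)/(8·74.0³·13) = 6.1352 N/mm
k_B = Gd⁴/(8D³N_a) = (74.7×10³)(6.4⁴)/(8·46.0³·9) = 17.883 N/mm
Parallel: k_eq = 6.1352 + 17.883 = 24.018 N/mm

24.0 N/mm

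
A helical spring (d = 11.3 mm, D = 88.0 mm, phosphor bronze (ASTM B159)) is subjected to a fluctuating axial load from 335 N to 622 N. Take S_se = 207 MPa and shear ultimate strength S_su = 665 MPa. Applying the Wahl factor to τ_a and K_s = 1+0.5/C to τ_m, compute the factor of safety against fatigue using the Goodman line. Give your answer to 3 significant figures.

C = D/d = 88.0/11.3 = 7.7876; K_W = (4C−1)/(4C−4)+0.615/C = 1.1895; K_s = 1+0.5/C = 1.0642
F_a = (F_max−F_min)/2 = 143.5 N; F_m = (F_max+F_min)/2 = 478.5 N
τ_a = K_W·8F_aD/(πd³) = 1.1895 × 22.286 = 26.509 MPa
τ_m = K_s·8F_mD/(πd³) = 1.0642 × 74.314 = 79.085 MPa
Goodman: 1/n_f = τ_a/S_se + τ_m/S_su = 26.509/207 + 79.085/665 = 0.12806 + 0.11892 = 0.24699
n_f = 1/0.24699 = 4.049

4.05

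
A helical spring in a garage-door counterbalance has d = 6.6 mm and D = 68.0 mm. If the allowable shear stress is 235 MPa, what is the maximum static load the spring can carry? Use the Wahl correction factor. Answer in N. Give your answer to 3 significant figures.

342 N

C = D/d = 68.0/6.6 = 10.3030
K_W = (4C−1)/(4C−4) + 0.615/C = 40.212/37.212 + 0.0597 = 1.1403
τ_max = K·8FD/(πd³) → F_max = τ_allow·πd³/(8DK)
F_max = 235·π·6.6³/(8·68.0·1.1403) = 2.1225e+05/620.33 = 342.16 N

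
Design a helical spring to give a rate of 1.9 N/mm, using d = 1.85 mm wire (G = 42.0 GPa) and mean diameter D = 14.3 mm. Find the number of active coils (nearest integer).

N_a = Gd⁴/(8D³k) = (42.0×10³ × 1.85⁴)/(8 × 14.3³ × 1.9)
    = 491967 / 44447.9 = 11.07 → 11 coils

11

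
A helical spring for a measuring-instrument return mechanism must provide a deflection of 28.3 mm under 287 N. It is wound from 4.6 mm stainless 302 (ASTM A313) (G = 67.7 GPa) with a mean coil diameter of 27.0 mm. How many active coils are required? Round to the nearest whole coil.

Required rate k = F/δ = 287/28.3 = 10.141 N/mm
N_a = Gd⁴/(8D³k) = (67.7×10³ × 4.6⁴)/(8 × 27.0³ × 10.141)
    = 3.03124e+07 / 1.5969e+06 = 18.98 → 19 coils

19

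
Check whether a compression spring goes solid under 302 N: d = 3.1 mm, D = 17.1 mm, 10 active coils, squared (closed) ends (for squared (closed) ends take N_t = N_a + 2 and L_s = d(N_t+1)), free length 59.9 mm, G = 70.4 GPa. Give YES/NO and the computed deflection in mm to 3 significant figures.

NO, δ = 18.6 mm

k = Gd⁴/(8D³N_a) = (70.4×10³)(3.1⁴)/(8·17.1³·10) = 16.253 N/mm
N_t = 12; L_s = 3.1·13 = 40.3 mm; δ_solid = L₀ − L_s = 59.9 − 40.3 = 19.6 mm
δ = F/k = 302/16.253 = 18.581 mm
δ < δ_solid → spring does not go solid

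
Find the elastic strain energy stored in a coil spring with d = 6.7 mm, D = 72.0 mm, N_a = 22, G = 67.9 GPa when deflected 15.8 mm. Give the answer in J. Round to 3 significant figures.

k = Gd⁴/(8D³N_a) = (67.9×10³)(6.7⁴)/(8·72.0³·22) = 2.0829 N/mm
U = ½kδ² = 0.5 × 2.0829 × 15.8² = 259.98 N·mm = 0.25998 J

0.260 J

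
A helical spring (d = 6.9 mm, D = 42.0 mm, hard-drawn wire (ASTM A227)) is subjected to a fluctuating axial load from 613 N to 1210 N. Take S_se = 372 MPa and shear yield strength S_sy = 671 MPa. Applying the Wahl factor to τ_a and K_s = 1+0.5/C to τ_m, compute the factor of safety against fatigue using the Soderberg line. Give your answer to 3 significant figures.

C = D/d = 42.0/6.9 = 6.0870; K_W = (4C−1)/(4C−4)+0.615/C = 1.2485; K_s = 1+0.5/C = 1.0821
F_a = (F_max−F_min)/2 = 298.5 N; F_m = (F_max+F_min)/2 = 911.5 N
τ_a = K_W·8F_aD/(πd³) = 1.2485 × 97.182 = 121.33 MPa
τ_m = K_s·8F_mD/(πd³) = 1.0821 × 296.76 = 321.13 MPa
Soderberg: 1/n_f = τ_a/S_se + τ_m/S_sy = 121.33/372 + 321.13/671 = 0.32615 + 0.47859 = 0.80474
n_f = 1/0.80474 = 1.243

1.24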